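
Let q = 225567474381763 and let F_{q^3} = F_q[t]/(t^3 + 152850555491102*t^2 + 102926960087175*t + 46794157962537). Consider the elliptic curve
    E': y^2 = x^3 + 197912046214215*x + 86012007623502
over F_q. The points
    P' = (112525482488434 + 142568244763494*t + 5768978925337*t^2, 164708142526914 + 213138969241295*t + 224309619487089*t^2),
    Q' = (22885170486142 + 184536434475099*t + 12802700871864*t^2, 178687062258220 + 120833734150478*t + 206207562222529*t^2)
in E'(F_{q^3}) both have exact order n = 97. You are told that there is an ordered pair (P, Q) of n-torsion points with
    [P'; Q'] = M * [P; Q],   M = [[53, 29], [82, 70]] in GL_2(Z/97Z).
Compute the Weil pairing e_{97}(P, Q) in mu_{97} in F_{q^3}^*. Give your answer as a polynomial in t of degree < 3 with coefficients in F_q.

91718195448811 + 115004986463459*t + 182754167806564*t^2

The 97-Weil pairing on E[97] over F_{225567474381763} is alternating-bilinear: e_{97}(P',Q') = e_{97}(P,Q)^det(M).
Inverting 71 mod 97: 41. Thus e_{97}(P,Q) = e(P',Q')^{41}.
Run Miller on y^2=x^3+197912046214215*x+86012007623502 over F_{225567474381763}: ladder 1100001 (7 bits); e = f_P(D_Q)/f_Q(D_P).
e_{97}(P',Q') = 39936093968868 + 185017631729853*t + 55448368112747*t^2.
e_{97}(P,Q) = (39936093968868 + 185017631729853*t + 55448368112747*t^2)^{41} = 91718195448811 + 115004986463459*t + 182754167806564*t^2.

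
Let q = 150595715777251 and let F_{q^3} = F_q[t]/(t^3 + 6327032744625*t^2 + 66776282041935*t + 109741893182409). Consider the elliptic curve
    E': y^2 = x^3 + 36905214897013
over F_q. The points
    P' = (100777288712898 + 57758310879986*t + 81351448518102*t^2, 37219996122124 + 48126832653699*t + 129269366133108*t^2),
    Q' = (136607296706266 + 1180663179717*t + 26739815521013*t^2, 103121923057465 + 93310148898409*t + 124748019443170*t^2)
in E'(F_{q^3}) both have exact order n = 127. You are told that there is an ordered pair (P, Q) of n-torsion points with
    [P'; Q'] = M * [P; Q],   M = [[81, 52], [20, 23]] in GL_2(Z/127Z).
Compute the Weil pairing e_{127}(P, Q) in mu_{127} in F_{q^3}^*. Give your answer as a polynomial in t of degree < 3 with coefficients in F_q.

50951794600369 + 103230297886171*t + 55455279246891*t^2

Since e_{127}(P,P)=e_{127}(Q,Q)=1 and e_{127}(Q,P)=e_{127}(P,Q)^{-1}, expanding e_{127}(81*P + 52*Q,20*P + 23*Q) leaves e(P,Q)^det(M).
So e_{127}(P,Q) = e_{127}(P',Q')^{25}, since 61*25 = 1 mod 127.
n = 127 = (1111111)_2 (7 bits, wt 7); accumulate f_{127,P'}(Q'+S)/f_{127,P'}(S) along the 6-step ladder.
e_{127}(P',Q') = 19839626290856 + 136202120039603*t + 58898497757357*t^2.
(19839626290856 + 136202120039603*t + 58898497757357*t^2)^{25} mod (150595715777251,f) = 50951794600369 + 103230297886171*t + 55455279246891*t^2.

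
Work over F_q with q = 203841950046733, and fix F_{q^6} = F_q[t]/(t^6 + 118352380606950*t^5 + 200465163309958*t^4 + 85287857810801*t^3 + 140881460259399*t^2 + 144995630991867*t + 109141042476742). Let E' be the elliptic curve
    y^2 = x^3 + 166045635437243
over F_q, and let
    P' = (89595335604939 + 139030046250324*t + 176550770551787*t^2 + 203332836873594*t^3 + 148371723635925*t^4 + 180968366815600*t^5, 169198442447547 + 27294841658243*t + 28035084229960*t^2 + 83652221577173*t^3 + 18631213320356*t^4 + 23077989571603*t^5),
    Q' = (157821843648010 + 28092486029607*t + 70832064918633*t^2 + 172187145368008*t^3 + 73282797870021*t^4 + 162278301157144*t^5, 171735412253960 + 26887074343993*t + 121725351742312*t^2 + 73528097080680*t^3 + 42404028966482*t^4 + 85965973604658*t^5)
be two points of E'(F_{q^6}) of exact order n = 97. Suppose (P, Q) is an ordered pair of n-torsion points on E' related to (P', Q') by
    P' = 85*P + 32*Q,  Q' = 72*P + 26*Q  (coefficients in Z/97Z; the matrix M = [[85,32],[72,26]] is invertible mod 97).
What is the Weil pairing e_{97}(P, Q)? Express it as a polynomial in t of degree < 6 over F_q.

e_{97}(aP+bQ,cP+dQ) = e_{97}(P,Q)^(ad-bc); with (a,b,c,d)=(85,32,72,26) this gives the det-97 law.
85*26 - 32*72 = -94; reduced mod 97: det = 3, inverse 65.
Double-and-add over 1100001: 7-1 doublings, 3-1 additions; each step l_{T,T}/v_{2T} or l_{T,P'}/v at Q'+S for random S.
f_P(D_Q)/f_Q(D_P) = 198143957182857 + 108190609333143*t + 89054821338324*t^2 + 101245721973988*t^3 + 70130046873058*t^4 + 81742231702523*t^5.
Raise to 65: e(P,Q) = 125479926913166 + 159380887732249*t + 195030001667057*t^2 + 123969777871341*t^3 + 112251140185191*t^4 + 148632941916219*t^5 in mu_{97}.

125479926913166 + 159380887732249*t + 195030001667057*t^2 + 123969777871341*t^3 + 112251140185191*t^4 + 148632941916219*t^5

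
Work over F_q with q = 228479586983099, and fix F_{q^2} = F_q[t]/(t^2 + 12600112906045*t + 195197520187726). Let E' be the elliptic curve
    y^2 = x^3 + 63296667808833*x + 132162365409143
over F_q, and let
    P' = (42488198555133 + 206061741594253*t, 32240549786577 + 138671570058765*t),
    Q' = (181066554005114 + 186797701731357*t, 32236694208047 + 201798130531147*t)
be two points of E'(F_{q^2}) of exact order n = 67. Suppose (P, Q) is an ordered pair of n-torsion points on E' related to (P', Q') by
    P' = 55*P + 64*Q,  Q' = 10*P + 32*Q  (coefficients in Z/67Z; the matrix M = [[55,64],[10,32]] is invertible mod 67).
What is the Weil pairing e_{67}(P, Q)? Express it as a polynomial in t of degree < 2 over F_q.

101991443474953 + 47289876238844*t

e_{67}(aP+bQ,cP+dQ) = e_{67}(P,Q)^(ad-bc); with (a,b,c,d)=(55,64,10,32) this gives the det-67 law.
55*32 - 64*10 = 1120; reduced mod 67: det = 48, inverse 7.
Build f_{67,P'} and f_{67,Q'} via the 7-bit ladder of 67=1000011_2; evaluate at shifted divisors; quotient in F_{228479586983099^2}.
The quotient is 118956821457888 + 9472226833377*t.
e_{67}(P,Q) = (118956821457888 + 9472226833377*t)^{7} = 101991443474953 + 47289876238844*t.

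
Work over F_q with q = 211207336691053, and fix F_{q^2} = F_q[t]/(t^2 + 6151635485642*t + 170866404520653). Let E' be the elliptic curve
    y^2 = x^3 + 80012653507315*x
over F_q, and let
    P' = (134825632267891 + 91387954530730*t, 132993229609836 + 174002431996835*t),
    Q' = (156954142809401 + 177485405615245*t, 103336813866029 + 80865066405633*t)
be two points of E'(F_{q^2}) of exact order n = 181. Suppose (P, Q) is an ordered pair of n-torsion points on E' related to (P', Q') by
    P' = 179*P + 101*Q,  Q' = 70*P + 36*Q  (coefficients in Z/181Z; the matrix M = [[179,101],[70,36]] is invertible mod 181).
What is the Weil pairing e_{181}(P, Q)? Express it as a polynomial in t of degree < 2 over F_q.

156921518454156 + 193616716056479*t

e_{181}(aP+bQ,cP+dQ) = e_{181}(P,Q)^(ad-bc); with (a,b,c,d)=(179,101,70,36) this gives the det-181 law.
det M = 179*36 - 101*70 = -626 = 98 (mod 181); 98^{-1} = 157 (mod 181).
n = 181 = (10110101)_2 (8 bits, wt 5); accumulate f_{181,P'}(Q'+S)/f_{181,P'}(S) along the 7-step ladder.
Result: e(P',Q') = 25520130282511 + 185015550830211*t.
e_{181}(P,Q) = (25520130282511 + 185015550830211*t)^{157} = 156921518454156 + 193616716056479*t.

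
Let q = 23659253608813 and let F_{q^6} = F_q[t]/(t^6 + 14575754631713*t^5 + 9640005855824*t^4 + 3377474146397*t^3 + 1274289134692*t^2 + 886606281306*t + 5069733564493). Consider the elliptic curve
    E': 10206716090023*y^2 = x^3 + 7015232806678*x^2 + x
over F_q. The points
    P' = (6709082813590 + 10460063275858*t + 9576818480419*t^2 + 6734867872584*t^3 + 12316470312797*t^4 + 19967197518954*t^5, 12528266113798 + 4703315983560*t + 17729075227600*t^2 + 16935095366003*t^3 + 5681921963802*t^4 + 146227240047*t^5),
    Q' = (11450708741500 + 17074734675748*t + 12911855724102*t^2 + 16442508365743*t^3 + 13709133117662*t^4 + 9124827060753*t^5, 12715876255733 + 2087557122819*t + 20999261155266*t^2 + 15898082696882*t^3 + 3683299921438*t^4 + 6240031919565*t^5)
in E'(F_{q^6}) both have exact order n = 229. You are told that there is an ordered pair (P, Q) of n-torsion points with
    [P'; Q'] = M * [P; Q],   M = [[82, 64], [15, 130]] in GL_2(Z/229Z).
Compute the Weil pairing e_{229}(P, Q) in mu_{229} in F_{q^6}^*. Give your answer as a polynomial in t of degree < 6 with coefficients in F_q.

e_{229} is bilinear + alternating on E[229], so e_{229}(82*P + 64*Q, 15*P + 130*Q) = e_{229}(P,Q)^(82*130-64*15).
82*130 - 64*15 = 9700; reduced mod 229: det = 82, inverse 81.
(x,y)|->(2547723800974x+12050051513608,2547723800974y) sends E' to y^2=x^3+14318467229205.
8-bit Miller (11100101) on E'/F_{23659253608813} with a'=0, b'=14318467229205: accumulate tangent/chord ratios at Q'+S and P'+S'.
e_{229}(P',Q') = 1935872099051 + 16356836407446*t + 14938001202071*t^2 + 16654082796762*t^3 + 15634840541083*t^4 + 12556292598209*t^5.
e_{229}(P,Q) = (1935872099051 + 16356836407446*t + 14938001202071*t^2 + 16654082796762*t^3 + 15634840541083*t^4 + 12556292598209*t^5)^{81} = 17137340934530 + 16173095178647*t + 19811574001054*t^2 + 5561523268525*t^3 + 343895646016*t^4 + 7454435900013*t^5.

17137340934530 + 16173095178647*t + 19811574001054*t^2 + 5561523268525*t^3 + 343895646016*t^4 + 7454435900013*t^5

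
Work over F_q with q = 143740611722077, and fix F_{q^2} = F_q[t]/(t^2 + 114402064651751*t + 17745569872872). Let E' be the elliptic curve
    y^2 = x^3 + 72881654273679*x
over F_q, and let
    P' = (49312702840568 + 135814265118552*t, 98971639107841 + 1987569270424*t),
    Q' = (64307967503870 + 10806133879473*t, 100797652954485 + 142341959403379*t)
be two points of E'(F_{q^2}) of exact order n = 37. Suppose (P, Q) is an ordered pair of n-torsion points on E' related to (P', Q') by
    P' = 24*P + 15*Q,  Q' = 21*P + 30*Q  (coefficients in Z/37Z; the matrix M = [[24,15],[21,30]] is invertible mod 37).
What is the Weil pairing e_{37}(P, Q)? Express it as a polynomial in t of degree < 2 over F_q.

27976513895890 + 108377321750689*t

e_{37} is bilinear + alternating on E[37], so e_{37}(24*P + 15*Q, 21*P + 30*Q) = e_{37}(P,Q)^(24*30-15*21).
Hence e(P,Q) = e(P',Q')^{18} where 18 = 35^{-1} mod 37.
Miller loop for e_{37} over F_{143740611722077^2}: bits of 37 = 100101; 5 double steps + 2 add steps, l/v at each.
Result: e(P',Q') = 84174595090377 + 69285465801308*t.
Hence e(P,Q) = 27976513895890 + 108377321750689*t in F_{143740611722077^2}^*.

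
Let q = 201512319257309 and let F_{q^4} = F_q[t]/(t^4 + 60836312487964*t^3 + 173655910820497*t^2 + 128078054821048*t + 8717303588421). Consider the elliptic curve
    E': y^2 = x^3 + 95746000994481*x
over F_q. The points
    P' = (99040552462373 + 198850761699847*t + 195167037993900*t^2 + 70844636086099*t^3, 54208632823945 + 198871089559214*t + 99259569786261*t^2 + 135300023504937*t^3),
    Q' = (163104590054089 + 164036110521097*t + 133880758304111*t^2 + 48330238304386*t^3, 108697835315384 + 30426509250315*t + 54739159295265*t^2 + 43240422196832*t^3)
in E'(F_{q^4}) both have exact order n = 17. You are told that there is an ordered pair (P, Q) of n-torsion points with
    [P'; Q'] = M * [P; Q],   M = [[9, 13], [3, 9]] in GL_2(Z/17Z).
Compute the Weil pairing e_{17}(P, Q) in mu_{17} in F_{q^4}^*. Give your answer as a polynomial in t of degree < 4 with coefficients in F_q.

The 17-Weil pairing on E[17] over F_{201512319257309} is alternating-bilinear: e_{17}(P',Q') = e_{17}(P,Q)^det(M).
9*9 - 13*3 = 42; reduced mod 17: det = 8, inverse 15.
n = 17 = (10001)_2 (5 bits, wt 2); accumulate f_{17,P'}(Q'+S)/f_{17,P'}(S) along the 4-step ladder.
So e_{17}(P',Q') = 120983687072838 + 97634344368063*t + 8047609752744*t^2 + 73282454923486*t^3.
Hence e(P,Q) = 152497046379701 + 105512554269292*t + 89223803346032*t^2 + 188882525614646*t^3 in F_{201512319257309^4}^*.

152497046379701 + 105512554269292*t + 89223803346032*t^2 + 188882525614646*t^3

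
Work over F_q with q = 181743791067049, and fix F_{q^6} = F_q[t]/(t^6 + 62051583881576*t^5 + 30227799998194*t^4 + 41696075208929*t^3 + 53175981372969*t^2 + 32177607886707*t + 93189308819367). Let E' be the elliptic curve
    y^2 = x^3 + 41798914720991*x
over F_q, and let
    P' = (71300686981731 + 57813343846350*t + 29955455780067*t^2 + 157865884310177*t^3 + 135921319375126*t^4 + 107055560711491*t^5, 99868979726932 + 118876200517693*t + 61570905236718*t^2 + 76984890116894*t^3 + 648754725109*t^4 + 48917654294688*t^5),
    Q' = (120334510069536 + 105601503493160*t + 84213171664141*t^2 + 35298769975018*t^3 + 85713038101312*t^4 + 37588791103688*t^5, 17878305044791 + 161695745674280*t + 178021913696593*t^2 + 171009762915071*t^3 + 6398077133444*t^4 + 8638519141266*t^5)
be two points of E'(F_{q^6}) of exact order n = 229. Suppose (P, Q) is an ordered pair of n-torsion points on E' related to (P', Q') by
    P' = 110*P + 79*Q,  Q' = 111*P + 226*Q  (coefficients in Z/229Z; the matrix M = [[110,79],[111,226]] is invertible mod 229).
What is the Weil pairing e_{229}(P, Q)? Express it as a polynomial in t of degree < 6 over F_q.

5783363505350 + 101035977664174*t + 178665930835171*t^2 + 71109480331365*t^3 + 178734940409818*t^4 + 33684740649160*t^5

e_{229} is bilinear + alternating on E[229], so e_{229}(110*P + 79*Q, 111*P + 226*Q) = e_{229}(P,Q)^(110*226-79*111).
det(M) mod 229 = 61; its inverse in (Z/229)^* is 214 (check: 61*214 mod 229 = 1).
Build f_{229,P'} and f_{229,Q'} via the 8-bit ladder of 229=11100101_2; evaluate at shifted divisors; quotient in F_{181743791067049^6}.
Miller gives e_{229}(P',Q') = 69737550549649 + 112613439151233*t + 136059097013727*t^2 + 19628428838678*t^3 + 91560763905545*t^4 + 170231860732165*t^5 in F_{181743791067049^6}.
(69737550549649 + 112613439151233*t + 136059097013727*t^2 + 19628428838678*t^3 + 91560763905545*t^4 + 170231860732165*t^5)^{214} mod (181743791067049,f) = 5783363505350 + 101035977664174*t + 178665930835171*t^2 + 71109480331365*t^3 + 178734940409818*t^4 + 33684740649160*t^5.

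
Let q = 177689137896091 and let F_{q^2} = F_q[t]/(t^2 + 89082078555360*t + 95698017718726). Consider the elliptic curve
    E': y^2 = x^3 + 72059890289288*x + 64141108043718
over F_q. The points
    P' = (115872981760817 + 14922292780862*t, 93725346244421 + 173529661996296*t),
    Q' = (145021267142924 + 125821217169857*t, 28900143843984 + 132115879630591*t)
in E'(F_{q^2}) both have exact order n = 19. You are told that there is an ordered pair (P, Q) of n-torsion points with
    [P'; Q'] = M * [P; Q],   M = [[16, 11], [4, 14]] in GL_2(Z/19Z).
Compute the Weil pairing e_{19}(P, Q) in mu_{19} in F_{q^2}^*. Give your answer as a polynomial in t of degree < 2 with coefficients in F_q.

Under M = [[16,11],[4,14]] in GL_2(Z/19), e_{19}(P',Q') = e_{19}(P,Q)^(16*14-11*4 mod 19).
16*14 - 11*4 = 180; reduced mod 19: det = 9, inverse 17.
5-bit Miller (10011) on E'/F_{177689137896091} with a'=72059890289288, b'=64141108043718: accumulate tangent/chord ratios at Q'+S and P'+S'.
The quotient is 126699627875152 + 123681720891498*t.
Thus e_{19}(P,Q) = 128000472292453 + 46919809946450*t.

128000472292453 + 46919809946450*t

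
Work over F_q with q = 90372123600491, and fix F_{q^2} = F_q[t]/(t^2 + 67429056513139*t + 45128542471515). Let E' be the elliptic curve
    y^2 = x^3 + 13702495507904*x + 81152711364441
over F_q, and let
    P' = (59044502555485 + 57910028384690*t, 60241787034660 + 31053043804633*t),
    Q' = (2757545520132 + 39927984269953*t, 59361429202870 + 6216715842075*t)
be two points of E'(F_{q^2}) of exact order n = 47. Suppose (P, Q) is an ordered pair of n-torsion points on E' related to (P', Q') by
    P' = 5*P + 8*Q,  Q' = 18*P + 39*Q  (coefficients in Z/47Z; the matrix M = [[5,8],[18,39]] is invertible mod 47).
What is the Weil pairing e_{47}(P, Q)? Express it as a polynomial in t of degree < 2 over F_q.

Alternating bilinearity on E[47] (values in mu_{47} in F_{90372123600491^2}) gives e(P',Q') = e(P,Q)^det(M).
Hence e(P,Q) = e(P',Q')^{12} where 12 = 4^{-1} mod 47.
Miller loop for e_{47} over F_{90372123600491^2}: bits of 47 = 101111; 5 double steps + 4 add steps, l/v at each.
So e_{47}(P',Q') = 1780653396744 + 8797166518492*t.
e_{47}(P,Q) = (1780653396744 + 8797166518492*t)^{12} = 56195326459790 + 34191096157368*t.

56195326459790 + 34191096157368*t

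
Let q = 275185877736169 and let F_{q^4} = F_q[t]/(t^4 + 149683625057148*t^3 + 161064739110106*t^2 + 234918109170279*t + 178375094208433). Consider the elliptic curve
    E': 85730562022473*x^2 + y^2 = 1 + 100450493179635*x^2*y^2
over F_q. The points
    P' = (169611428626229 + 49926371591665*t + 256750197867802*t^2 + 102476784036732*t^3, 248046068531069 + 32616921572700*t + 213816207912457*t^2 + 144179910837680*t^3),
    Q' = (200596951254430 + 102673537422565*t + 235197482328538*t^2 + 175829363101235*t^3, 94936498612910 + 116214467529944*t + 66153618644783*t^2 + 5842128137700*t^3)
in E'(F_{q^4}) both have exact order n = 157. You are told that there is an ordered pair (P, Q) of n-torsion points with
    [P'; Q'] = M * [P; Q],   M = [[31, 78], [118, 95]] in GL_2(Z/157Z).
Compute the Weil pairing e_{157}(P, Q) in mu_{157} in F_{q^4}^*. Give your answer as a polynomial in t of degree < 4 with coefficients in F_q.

185163659247824 + 214062130093144*t + 47467763842954*t^2 + 231222086890589*t^3

Since e_{157}(P,P)=e_{157}(Q,Q)=1 and e_{157}(Q,P)=e_{157}(P,Q)^{-1}, expanding e_{157}(31*P + 78*Q,118*P + 95*Q) leaves e(P,Q)^det(M).
31*95 - 78*118 = -6259; reduced mod 157: det = 21, inverse 15.
Map (x,y)_Ed via u=(1+y)/(1-y), v=(1+y)/((1-y)x) to Montgomery A=145080735184,B=225837175626503; then to (a',b')=(184918974577458,111538576151838).
Build f_{157,P'} and f_{157,Q'} via the 8-bit ladder of 157=10011101_2; evaluate at shifted divisors; quotient in F_{275185877736169^4}.
Miller gives e_{157}(P',Q') = 133301054951457 + 90579376231082*t + 60592810656953*t^2 + 169210485071930*t^3 in F_{275185877736169^4}.
Thus e_{157}(P,Q) = 185163659247824 + 214062130093144*t + 47467763842954*t^2 + 231222086890589*t^3.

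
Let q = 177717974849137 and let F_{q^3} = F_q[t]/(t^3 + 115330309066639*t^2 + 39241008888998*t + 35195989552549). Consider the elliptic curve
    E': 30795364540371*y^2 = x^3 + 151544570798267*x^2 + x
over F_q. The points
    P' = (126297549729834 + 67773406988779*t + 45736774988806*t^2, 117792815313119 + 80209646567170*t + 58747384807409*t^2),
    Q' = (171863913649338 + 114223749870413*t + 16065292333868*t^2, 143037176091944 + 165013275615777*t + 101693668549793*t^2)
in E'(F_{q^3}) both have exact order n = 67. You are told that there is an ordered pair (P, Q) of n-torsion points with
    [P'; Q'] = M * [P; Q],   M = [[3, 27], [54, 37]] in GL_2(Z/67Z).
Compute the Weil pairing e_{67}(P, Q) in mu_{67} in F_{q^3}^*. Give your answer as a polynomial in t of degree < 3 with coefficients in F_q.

25769619165598 + 26406376312612*t + 6942416054672*t^2

Alternating bilinearity on E[67] (values in mu_{67} in F_{177717974849137^3}) gives e(P',Q') = e(P,Q)^det(M).
det(M) mod 67 = 60; its inverse in (Z/67)^* is 19 (check: 60*19 mod 67 = 1).
(x,y)|->(11522875232462x+164425598672821,11522875232462y) sends E' to y^2=x^3+45235540357970.
n = 67 = (1000011)_2 (7 bits, wt 3); accumulate f_{67,P'}(Q'+S)/f_{67,P'}(S) along the 6-step ladder.
e_{67}(P',Q') = 110133274323350 + 150267489914225*t + 36076564146649*t^2.
Finally e_{67}(P,Q) = 25769619165598 + 26406376312612*t + 6942416054672*t^2.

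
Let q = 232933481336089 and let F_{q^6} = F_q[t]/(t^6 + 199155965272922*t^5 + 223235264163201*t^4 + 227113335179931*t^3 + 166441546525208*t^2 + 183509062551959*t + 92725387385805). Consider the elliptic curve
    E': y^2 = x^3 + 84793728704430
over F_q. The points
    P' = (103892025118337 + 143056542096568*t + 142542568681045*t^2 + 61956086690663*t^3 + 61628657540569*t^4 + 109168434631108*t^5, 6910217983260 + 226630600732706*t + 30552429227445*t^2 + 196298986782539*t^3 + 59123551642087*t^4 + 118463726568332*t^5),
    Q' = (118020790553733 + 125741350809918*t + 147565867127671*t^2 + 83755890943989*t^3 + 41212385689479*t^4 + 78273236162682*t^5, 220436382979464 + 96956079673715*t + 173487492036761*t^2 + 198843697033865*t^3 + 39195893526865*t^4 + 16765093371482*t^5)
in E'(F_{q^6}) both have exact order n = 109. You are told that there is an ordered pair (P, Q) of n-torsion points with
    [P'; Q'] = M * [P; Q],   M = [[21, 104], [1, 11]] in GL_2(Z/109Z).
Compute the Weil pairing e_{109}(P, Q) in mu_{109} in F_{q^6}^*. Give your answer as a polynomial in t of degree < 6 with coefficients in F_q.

Under M = [[21,104],[1,11]] in GL_2(Z/109), e_{109}(P',Q') = e_{109}(P,Q)^(21*11-104*1 mod 109).
det M = 21*11 - 104*1 = 127 = 18 (mod 109); 18^{-1} = 103 (mod 109).
Build f_{109,P'} and f_{109,Q'} via the 7-bit ladder of 109=1101101_2; evaluate at shifted divisors; quotient in F_{232933481336089^6}.
So e_{109}(P',Q') = 140776038949381 + 149886949176456*t + 103107424479172*t^2 + 150172123491908*t^3 + 164618996879919*t^4 + 226307483491337*t^5.
(140776038949381 + 149886949176456*t + 103107424479172*t^2 + 150172123491908*t^3 + 164618996879919*t^4 + 226307483491337*t^5)^{103} mod (232933481336089,f) = 82970800660303 + 138883284899125*t + 44482344156916*t^2 + 10646130843628*t^3 + 210339208619369*t^4 + 82609083413662*t^5.

82970800660303 + 138883284899125*t + 44482344156916*t^2 + 10646130843628*t^3 + 210339208619369*t^4 + 82609083413662*t^5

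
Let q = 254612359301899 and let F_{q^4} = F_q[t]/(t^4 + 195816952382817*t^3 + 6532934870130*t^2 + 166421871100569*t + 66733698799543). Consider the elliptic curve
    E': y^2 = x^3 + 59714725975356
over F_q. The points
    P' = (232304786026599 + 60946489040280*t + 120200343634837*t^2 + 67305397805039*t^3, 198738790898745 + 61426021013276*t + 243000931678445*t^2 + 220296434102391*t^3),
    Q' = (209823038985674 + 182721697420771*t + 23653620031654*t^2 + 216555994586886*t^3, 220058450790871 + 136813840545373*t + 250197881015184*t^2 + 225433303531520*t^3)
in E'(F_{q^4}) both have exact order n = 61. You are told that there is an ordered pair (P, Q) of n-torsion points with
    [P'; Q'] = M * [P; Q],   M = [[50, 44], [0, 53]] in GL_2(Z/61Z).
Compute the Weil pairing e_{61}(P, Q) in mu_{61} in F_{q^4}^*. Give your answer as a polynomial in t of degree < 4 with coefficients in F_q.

27815244367548 + 97474877153723*t + 86864006359297*t^2 + 200811995580585*t^3

The 61-Weil pairing on E[61] over F_{254612359301899} is alternating-bilinear: e_{61}(P',Q') = e_{61}(P,Q)^det(M).
det M = 50*53 - 44*0 = 2650 = 27 (mod 61); 27^{-1} = 52 (mod 61).
6-bit Miller (111101) on E'/F_{254612359301899} with a'=0, b'=59714725975356: accumulate tangent/chord ratios at Q'+S and P'+S'.
The quotient is 10945207789926 + 212385540528450*t + 237566311559886*t^2 + 32953498436964*t^3.
(10945207789926 + 212385540528450*t + 237566311559886*t^2 + 32953498436964*t^3)^{52} mod (254612359301899,f) = 27815244367548 + 97474877153723*t + 86864006359297*t^2 + 200811995580585*t^3.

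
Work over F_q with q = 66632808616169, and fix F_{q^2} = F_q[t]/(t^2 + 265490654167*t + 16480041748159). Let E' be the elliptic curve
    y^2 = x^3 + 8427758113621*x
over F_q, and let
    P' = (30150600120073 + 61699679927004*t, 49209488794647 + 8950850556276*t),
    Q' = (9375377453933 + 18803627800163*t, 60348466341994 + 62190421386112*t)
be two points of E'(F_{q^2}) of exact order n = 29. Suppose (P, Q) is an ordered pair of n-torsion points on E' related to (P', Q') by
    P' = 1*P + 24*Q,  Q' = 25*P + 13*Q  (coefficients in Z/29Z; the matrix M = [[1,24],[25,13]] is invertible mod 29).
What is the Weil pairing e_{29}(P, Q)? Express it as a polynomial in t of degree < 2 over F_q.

9666004477539 + 13290776404502*t

Under M = [[1,24],[25,13]] in GL_2(Z/29), e_{29}(P',Q') = e_{29}(P,Q)^(1*13-24*25 mod 29).
Inverting 22 mod 29: 4. Thus e_{29}(P,Q) = e(P',Q')^{4}.
5-bit Miller (11101) on E'/F_{66632808616169} with a'=8427758113621, b'=0: accumulate tangent/chord ratios at Q'+S and P'+S'.
Miller gives e_{29}(P',Q') = 25044185761849 + 53412307546073*t in F_{66632808616169^2}.
(25044185761849 + 53412307546073*t)^{4} mod (66632808616169,f) = 9666004477539 + 13290776404502*t.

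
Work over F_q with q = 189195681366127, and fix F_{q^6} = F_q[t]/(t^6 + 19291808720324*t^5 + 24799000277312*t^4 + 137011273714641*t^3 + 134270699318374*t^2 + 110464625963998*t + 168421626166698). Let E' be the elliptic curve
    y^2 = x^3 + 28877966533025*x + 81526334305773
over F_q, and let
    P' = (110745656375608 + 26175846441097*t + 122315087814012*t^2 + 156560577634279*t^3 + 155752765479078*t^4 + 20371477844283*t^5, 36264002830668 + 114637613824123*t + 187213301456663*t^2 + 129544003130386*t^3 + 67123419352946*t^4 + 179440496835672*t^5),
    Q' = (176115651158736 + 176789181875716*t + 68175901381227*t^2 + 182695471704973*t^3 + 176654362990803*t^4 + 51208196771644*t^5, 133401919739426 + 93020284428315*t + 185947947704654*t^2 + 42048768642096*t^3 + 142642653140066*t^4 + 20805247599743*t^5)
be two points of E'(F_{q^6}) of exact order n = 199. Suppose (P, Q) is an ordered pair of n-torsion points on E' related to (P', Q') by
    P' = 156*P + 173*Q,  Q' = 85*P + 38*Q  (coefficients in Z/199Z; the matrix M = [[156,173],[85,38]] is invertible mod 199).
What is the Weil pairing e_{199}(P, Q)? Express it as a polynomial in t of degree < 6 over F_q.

173740677178411 + 152122896896276*t + 82959416112954*t^2 + 142431923968696*t^3 + 130935334275628*t^4 + 155382585753276*t^5

The 199-Weil pairing on E[199] over F_{189195681366127} is alternating-bilinear: e_{199}(P',Q') = e_{199}(P,Q)^det(M).
Inverting 178 mod 199: 180. Thus e_{199}(P,Q) = e(P',Q')^{180}.
n = 199 = (11000111)_2 (8 bits, wt 5); accumulate f_{199,P'}(Q'+S)/f_{199,P'}(S) along the 7-step ladder.
f_P(D_Q)/f_Q(D_P) = 87446351885295 + 77338177980758*t + 129461827164092*t^2 + 55024794408767*t^3 + 9874759193433*t^4 + 59444938735026*t^5.
Raise to 180: e(P,Q) = 173740677178411 + 152122896896276*t + 82959416112954*t^2 + 142431923968696*t^3 + 130935334275628*t^4 + 155382585753276*t^5 in mu_{199}.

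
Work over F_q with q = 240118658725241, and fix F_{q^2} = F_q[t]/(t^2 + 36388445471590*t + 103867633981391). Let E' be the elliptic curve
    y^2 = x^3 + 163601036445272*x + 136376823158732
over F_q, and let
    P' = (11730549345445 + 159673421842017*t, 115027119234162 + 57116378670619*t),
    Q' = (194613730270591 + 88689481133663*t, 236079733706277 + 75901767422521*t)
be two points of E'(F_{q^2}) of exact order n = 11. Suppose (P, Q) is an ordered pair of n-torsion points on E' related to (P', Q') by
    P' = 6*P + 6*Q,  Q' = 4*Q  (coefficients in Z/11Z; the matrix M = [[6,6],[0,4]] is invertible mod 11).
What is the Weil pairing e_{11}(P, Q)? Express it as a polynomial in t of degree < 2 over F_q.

142290395289368 + 10142810141265*t

e_{11} is bilinear + alternating on E[11], so e_{11}(6*P + 6*Q, 4*Q) = e_{11}(P,Q)^(6*4-6*0).
Hence e(P,Q) = e(P',Q')^{6} where 6 = 2^{-1} mod 11.
Double-and-add over 1011: 4-1 doublings, 3-1 additions; each step l_{T,T}/v_{2T} or l_{T,P'}/v at Q'+S for random S.
Miller gives e_{11}(P',Q') = 157266291218921 + 95559012702680*t in F_{240118658725241^2}.
(157266291218921 + 95559012702680*t)^{6} mod (240118658725241,f) = 142290395289368 + 10142810141265*t.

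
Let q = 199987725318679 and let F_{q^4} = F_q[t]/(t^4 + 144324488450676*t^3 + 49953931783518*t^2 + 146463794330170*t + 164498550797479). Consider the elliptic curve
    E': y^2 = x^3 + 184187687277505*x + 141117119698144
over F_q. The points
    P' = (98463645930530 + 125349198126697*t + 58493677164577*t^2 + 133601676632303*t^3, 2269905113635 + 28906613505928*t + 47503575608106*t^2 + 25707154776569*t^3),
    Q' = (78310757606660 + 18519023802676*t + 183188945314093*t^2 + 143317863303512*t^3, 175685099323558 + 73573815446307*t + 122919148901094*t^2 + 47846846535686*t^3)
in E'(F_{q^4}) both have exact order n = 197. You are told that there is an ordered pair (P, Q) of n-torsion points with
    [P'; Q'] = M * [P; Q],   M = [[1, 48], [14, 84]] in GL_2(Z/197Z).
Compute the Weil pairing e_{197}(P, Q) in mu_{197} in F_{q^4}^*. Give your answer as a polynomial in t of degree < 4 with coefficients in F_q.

Since e_{197}(P,P)=e_{197}(Q,Q)=1 and e_{197}(Q,P)=e_{197}(P,Q)^{-1}, expanding e_{197}(1*P + 48*Q,14*P + 84*Q) leaves e(P,Q)^det(M).
det M = 1*84 - 48*14 = -588 = 3 (mod 197); 3^{-1} = 66 (mod 197).
8-bit Miller (11000101) on E'/F_{199987725318679} with a'=184187687277505, b'=141117119698144: accumulate tangent/chord ratios at Q'+S and P'+S'.
So e_{197}(P',Q') = 136358999717574 + 145252344773364*t + 112075014898168*t^2 + 144625078413854*t^3.
Raise to 66: e(P,Q) = 167759612890120 + 184320772358549*t + 30521932049968*t^2 + 131914949544578*t^3 in mu_{197}.

167759612890120 + 184320772358549*t + 30521932049968*t^2 + 131914949544578*t^3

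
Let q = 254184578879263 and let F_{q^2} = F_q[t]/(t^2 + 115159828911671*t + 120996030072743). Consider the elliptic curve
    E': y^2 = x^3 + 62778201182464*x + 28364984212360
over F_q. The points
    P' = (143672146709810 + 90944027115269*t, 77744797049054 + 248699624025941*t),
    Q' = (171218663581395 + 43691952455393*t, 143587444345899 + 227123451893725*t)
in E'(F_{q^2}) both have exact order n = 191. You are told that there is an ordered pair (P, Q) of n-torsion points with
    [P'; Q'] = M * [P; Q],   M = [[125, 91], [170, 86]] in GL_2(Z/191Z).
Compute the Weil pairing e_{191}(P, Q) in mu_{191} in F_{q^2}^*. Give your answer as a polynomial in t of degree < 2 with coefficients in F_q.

Under M = [[125,91],[170,86]] in GL_2(Z/191), e_{191}(P',Q') = e_{191}(P,Q)^(125*86-91*170 mod 191).
So e_{191}(P,Q) = e_{191}(P',Q')^{66}, since 55*66 = 1 mod 191.
Double-and-add over 10111111: 8-1 doublings, 7-1 additions; each step l_{T,T}/v_{2T} or l_{T,P'}/v at Q'+S for random S.
f_P(D_Q)/f_Q(D_P) = 168485405539452 + 150343718467103*t.
Finally e_{191}(P,Q) = 99842525839486 + 55955503632523*t.

99842525839486 + 55955503632523*t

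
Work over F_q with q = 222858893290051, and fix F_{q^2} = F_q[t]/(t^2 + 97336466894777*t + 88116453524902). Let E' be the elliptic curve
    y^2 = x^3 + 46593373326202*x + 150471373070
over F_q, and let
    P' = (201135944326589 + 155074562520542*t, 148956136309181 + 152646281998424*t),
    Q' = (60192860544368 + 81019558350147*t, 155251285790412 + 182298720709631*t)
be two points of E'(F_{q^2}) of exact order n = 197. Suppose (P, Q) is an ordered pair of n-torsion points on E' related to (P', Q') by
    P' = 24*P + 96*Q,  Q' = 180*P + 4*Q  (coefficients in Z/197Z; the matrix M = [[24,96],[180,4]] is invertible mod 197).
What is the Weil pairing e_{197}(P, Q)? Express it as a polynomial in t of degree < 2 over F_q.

139881903395527 + 163106090753537*t

Alternating bilinearity on E[197] (values in mu_{197} in F_{222858893290051^2}) gives e(P',Q') = e(P,Q)^det(M).
Hence e(P,Q) = e(P',Q')^{35} where 35 = 152^{-1} mod 197.
Build f_{197,P'} and f_{197,Q'} via the 8-bit ladder of 197=11000101_2; evaluate at shifted divisors; quotient in F_{222858893290051^2}.
The quotient is 167819279439564 + 9192301373193*t.
Hence e(P,Q) = 139881903395527 + 163106090753537*t in F_{222858893290051^2}^*.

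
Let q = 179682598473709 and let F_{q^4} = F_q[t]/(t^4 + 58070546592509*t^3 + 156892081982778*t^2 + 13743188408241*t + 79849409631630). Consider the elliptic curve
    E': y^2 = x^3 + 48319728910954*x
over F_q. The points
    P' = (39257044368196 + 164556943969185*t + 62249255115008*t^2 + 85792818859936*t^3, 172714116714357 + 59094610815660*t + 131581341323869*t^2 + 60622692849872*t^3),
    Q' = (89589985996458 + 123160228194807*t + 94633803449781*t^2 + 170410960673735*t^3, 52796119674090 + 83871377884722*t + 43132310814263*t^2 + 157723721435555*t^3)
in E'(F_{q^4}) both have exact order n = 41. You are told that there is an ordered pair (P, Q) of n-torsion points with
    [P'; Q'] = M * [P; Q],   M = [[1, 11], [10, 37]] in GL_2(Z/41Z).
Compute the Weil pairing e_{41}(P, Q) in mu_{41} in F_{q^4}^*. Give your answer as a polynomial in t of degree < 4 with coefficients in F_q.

32898256891723 + 172233591235630*t + 144769912502989*t^2 + 54433418261790*t^3

Since e_{41}(P,P)=e_{41}(Q,Q)=1 and e_{41}(Q,P)=e_{41}(P,Q)^{-1}, expanding e_{41}(1*P + 11*Q,10*P + 37*Q) leaves e(P,Q)^det(M).
1*37 - 11*10 = -73; reduced mod 41: det = 9, inverse 32.
Double-and-add over 101001: 6-1 doublings, 3-1 additions; each step l_{T,T}/v_{2T} or l_{T,P'}/v at Q'+S for random S.
The quotient is 132724897617355 + 137498993986911*t + 125760072740188*t^2 + 16977320199162*t^3.
Hence e(P,Q) = 32898256891723 + 172233591235630*t + 144769912502989*t^2 + 54433418261790*t^3 in F_{179682598473709^4}^*.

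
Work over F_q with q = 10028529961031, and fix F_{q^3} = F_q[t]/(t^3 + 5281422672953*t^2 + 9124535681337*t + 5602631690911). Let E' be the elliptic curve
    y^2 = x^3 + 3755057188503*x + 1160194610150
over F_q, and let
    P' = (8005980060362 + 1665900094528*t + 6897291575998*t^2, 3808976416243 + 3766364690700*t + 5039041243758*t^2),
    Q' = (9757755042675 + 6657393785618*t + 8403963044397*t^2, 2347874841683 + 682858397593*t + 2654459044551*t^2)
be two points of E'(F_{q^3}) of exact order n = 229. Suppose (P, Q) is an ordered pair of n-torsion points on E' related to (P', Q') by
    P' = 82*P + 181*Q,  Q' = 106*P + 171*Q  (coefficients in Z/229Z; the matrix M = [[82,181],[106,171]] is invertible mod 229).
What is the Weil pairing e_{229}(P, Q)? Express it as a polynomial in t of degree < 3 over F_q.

Since e_{229}(P,P)=e_{229}(Q,Q)=1 and e_{229}(Q,P)=e_{229}(P,Q)^{-1}, expanding e_{229}(82*P + 181*Q,106*P + 171*Q) leaves e(P,Q)^det(M).
So e_{229}(P,Q) = e_{229}(P',Q')^{209}, since 103*209 = 1 mod 229.
Build f_{229,P'} and f_{229,Q'} via the 8-bit ladder of 229=11100101_2; evaluate at shifted divisors; quotient in F_{10028529961031^3}.
e_{229}(P',Q') = 9470733546119 + 2453304306066*t + 2175723172712*t^2.
(9470733546119 + 2453304306066*t + 2175723172712*t^2)^{209} mod (10028529961031,f) = 2393764564981 + 6515199974378*t + 9792618909006*t^2.

2393764564981 + 6515199974378*t + 9792618909006*t^2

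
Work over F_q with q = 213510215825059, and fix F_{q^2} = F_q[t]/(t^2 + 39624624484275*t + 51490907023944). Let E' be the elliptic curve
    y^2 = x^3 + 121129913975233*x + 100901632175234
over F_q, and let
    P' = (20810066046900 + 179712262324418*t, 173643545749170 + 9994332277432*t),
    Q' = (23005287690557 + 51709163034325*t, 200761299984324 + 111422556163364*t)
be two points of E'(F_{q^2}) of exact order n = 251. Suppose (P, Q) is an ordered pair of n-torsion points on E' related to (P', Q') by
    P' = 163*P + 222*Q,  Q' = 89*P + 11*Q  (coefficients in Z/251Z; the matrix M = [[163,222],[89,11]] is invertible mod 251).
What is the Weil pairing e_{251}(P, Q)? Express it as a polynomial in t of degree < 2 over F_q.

119125694348469 + 110320365081264*t

e_{251}(aP+bQ,cP+dQ) = e_{251}(P,Q)^(ad-bc); with (a,b,c,d)=(163,222,89,11) this gives the det-251 law.
Inverting 107 mod 251: 61. Thus e_{251}(P,Q) = e(P',Q')^{61}.
n = 251 = (11111011)_2 (8 bits, wt 7); accumulate f_{251,P'}(Q'+S)/f_{251,P'}(S) along the 7-step ladder.
Result: e(P',Q') = 198280449690927 + 74113286271567*t.
(198280449690927 + 74113286271567*t)^{61} mod (213510215825059,f) = 119125694348469 + 110320365081264*t.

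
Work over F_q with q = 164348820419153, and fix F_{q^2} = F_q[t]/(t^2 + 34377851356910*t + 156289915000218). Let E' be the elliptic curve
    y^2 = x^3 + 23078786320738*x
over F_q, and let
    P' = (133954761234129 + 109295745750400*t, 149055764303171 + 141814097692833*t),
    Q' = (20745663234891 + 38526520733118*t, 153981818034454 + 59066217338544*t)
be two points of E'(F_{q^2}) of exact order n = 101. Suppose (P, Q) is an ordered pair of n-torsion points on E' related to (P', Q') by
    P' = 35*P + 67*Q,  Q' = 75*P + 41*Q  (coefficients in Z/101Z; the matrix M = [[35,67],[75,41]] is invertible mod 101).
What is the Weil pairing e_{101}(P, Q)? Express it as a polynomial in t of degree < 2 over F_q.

e_{101} is bilinear + alternating on E[101], so e_{101}(35*P + 67*Q, 75*P + 41*Q) = e_{101}(P,Q)^(35*41-67*75).
Inverting 46 mod 101: 11. Thus e_{101}(P,Q) = e(P',Q')^{11}.
7-bit Miller (1100101) on E'/F_{164348820419153} with a'=23078786320738, b'=0: accumulate tangent/chord ratios at Q'+S and P'+S'.
Miller gives e_{101}(P',Q') = 128619708080743 + 156223037317643*t in F_{164348820419153^2}.
e_{101}(P,Q) = (128619708080743 + 156223037317643*t)^{11} = 88802739542671 + 140670024609772*t.

88802739542671 + 140670024609772*t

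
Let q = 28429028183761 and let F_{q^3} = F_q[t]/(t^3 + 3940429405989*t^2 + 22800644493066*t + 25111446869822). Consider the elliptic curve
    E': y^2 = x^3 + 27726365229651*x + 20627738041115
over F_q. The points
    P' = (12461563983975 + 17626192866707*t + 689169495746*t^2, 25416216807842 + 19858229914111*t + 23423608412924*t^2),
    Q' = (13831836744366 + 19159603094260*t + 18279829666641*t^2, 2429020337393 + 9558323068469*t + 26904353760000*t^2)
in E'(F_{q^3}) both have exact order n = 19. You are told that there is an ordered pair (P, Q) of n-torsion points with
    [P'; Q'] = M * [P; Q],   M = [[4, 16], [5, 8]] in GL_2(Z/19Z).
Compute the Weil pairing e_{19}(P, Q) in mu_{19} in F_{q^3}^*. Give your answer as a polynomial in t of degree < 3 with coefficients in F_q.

19942590564247 + 239763181346*t + 26698214881071*t^2

e_{19} is bilinear + alternating on E[19], so e_{19}(4*P + 16*Q, 5*P + 8*Q) = e_{19}(P,Q)^(4*8-16*5).
4*8 - 16*5 = -48; reduced mod 19: det = 9, inverse 17.
Build f_{19,P'} and f_{19,Q'} via the 5-bit ladder of 19=10011_2; evaluate at shifted divisors; quotient in F_{28429028183761^3}.
Result: e(P',Q') = 10012098282344 + 8768599240634*t + 6368655115010*t^2.
Finally e_{19}(P,Q) = 19942590564247 + 239763181346*t + 26698214881071*t^2.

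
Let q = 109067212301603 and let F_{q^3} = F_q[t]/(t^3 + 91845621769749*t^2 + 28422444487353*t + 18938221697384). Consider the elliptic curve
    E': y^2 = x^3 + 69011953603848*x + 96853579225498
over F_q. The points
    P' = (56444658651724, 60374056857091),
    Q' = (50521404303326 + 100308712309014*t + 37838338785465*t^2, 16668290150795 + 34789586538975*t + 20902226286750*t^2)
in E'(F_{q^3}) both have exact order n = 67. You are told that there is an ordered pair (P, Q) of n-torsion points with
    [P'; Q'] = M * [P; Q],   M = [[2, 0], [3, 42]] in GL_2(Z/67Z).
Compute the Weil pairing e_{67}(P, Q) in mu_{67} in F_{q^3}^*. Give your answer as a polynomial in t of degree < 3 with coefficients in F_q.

Since e_{67}(P,P)=e_{67}(Q,Q)=1 and e_{67}(Q,P)=e_{67}(P,Q)^{-1}, expanding e_{67}(2*P,3*P + 42*Q) leaves e(P,Q)^det(M).
det M = 2*42 - 0*3 = 84 = 17 (mod 67); 17^{-1} = 4 (mod 67).
7-bit Miller (1000011) on E'/F_{109067212301603} with a'=69011953603848, b'=96853579225498: accumulate tangent/chord ratios at Q'+S and P'+S'.
e_{67}(P',Q') = 19163316331481 + 4113503451467*t + 78646510515154*t^2.
(19163316331481 + 4113503451467*t + 78646510515154*t^2)^{4} mod (109067212301603,f) = 25893398339687 + 33606857187004*t + 48436382630326*t^2.

25893398339687 + 33606857187004*t + 48436382630326*t^2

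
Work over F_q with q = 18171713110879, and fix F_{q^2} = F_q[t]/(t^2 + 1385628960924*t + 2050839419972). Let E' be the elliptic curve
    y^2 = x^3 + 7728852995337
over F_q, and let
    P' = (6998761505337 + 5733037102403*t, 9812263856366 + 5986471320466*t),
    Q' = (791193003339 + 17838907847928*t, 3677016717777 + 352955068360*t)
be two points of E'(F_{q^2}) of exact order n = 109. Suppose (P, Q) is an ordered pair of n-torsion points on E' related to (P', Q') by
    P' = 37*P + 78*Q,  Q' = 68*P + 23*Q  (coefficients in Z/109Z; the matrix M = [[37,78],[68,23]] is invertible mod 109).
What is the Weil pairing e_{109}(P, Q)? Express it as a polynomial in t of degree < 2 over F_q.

Under M = [[37,78],[68,23]] in GL_2(Z/109), e_{109}(P',Q') = e_{109}(P,Q)^(37*23-78*68 mod 109).
Inverting 16 mod 109: 75. Thus e_{109}(P,Q) = e(P',Q')^{75}.
n = 109 = (1101101)_2 (7 bits, wt 5); accumulate f_{109,P'}(Q'+S)/f_{109,P'}(S) along the 6-step ladder.
Miller gives e_{109}(P',Q') = 7839552486662 + 14008215105549*t in F_{18171713110879^2}.
(7839552486662 + 14008215105549*t)^{75} mod (18171713110879,f) = 13761992893749 + 10603911366608*t.

13761992893749 + 10603911366608*t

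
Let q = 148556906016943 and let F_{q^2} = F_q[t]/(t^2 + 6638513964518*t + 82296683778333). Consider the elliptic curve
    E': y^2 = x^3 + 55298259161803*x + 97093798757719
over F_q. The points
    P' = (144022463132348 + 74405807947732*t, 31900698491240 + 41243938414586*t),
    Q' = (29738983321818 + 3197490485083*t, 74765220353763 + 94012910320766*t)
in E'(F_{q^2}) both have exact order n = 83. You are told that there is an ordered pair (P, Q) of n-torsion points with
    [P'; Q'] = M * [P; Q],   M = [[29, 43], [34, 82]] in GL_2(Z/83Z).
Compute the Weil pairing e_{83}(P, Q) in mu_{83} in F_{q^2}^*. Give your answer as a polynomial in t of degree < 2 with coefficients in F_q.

Alternating bilinearity on E[83] (values in mu_{83} in F_{148556906016943^2}) gives e(P',Q') = e(P,Q)^det(M).
29*82 - 43*34 = 916; reduced mod 83: det = 3, inverse 28.
Run Miller on y^2=x^3+55298259161803*x+97093798757719 over F_{148556906016943}: ladder 1010011 (7 bits); e = f_P(D_Q)/f_Q(D_P).
So e_{83}(P',Q') = 3807730846168 + 28742706872448*t.
e_{83}(P,Q) = (3807730846168 + 28742706872448*t)^{28} = 64917002348114 + 90086291447005*t.

64917002348114 + 90086291447005*t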